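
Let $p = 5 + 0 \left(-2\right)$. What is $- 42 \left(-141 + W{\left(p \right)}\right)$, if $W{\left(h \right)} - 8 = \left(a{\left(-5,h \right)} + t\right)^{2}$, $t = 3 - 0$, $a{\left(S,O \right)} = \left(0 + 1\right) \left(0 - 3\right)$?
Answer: $5586$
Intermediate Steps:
$a{\left(S,O \right)} = -3$ ($a{\left(S,O \right)} = 1 \left(-3\right) = -3$)
$t = 3$ ($t = 3 + 0 = 3$)
$p = 5$ ($p = 5 + 0 = 5$)
$W{\left(h \right)} = 8$ ($W{\left(h \right)} = 8 + \left(-3 + 3\right)^{2} = 8 + 0^{2} = 8 + 0 = 8$)
$- 42 \left(-141 + W{\left(p \right)}\right) = - 42 \left(-141 + 8\right) = \left(-42\right) \left(-133\right) = 5586$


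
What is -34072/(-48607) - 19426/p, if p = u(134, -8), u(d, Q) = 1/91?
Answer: -85925767890/48607 ≈ -1.7678e+6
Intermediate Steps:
u(d, Q) = 1/91
p = 1/91 ≈ 0.010989
-34072/(-48607) - 19426/p = -34072/(-48607) - 19426/1/91 = -34072*(-1/48607) - 19426*91 = 34072/48607 - 1767766 = -85925767890/48607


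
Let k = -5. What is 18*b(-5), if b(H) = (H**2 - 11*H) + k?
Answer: 1350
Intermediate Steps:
b(H) = -5 + H**2 - 11*H (b(H) = (H**2 - 11*H) - 5 = -5 + H**2 - 11*H)
18*b(-5) = 18*(-5 + (-5)**2 - 11*(-5)) = 18*(-5 + 25 + 55) = 18*75 = 1350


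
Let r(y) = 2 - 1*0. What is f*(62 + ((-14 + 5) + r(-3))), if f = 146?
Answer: 8030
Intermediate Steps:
r(y) = 2 (r(y) = 2 + 0 = 2)
f*(62 + ((-14 + 5) + r(-3))) = 146*(62 + ((-14 + 5) + 2)) = 146*(62 + (-9 + 2)) = 146*(62 - 7) = 146*55 = 8030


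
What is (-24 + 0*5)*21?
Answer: -504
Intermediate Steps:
(-24 + 0*5)*21 = (-24 + 0)*21 = -24*21 = -504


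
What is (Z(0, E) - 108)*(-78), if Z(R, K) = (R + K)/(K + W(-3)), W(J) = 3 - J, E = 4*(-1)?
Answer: 8580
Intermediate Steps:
E = -4
Z(R, K) = (K + R)/(6 + K) (Z(R, K) = (R + K)/(K + (3 - 1*(-3))) = (K + R)/(K + (3 + 3)) = (K + R)/(K + 6) = (K + R)/(6 + K))
(Z(0, E) - 108)*(-78) = ((-4 + 0)/(6 - 4) - 108)*(-78) = (-4/2 - 108)*(-78) = ((1/2)*(-4) - 108)*(-78) = (-2 - 108)*(-78) = -110*(-78) = 8580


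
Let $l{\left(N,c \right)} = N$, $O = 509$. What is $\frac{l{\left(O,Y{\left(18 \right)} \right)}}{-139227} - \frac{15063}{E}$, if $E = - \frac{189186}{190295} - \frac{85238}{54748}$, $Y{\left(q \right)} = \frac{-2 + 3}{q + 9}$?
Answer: $\frac{10924468398697088309}{1850182057449363} \approx 5904.5$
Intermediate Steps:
$Y{\left(q \right)} = \frac{1}{9 + q}$ ($Y{\left(q \right)} = 1 \frac{1}{9 + q} = \frac{1}{9 + q}$)
$E = - \frac{13288960169}{5209135330}$ ($E = \left(-189186\right) \frac{1}{190295} - \frac{42619}{27374} = - \frac{189186}{190295} - \frac{42619}{27374} = - \frac{13288960169}{5209135330} \approx -2.5511$)
$\frac{l{\left(O,Y{\left(18 \right)} \right)}}{-139227} - \frac{15063}{E} = \frac{509}{-139227} - \frac{15063}{- \frac{13288960169}{5209135330}} = 509 \left(- \frac{1}{139227}\right) - - \frac{78465205475790}{13288960169} = - \frac{509}{139227} + \frac{78465205475790}{13288960169} = \frac{10924468398697088309}{1850182057449363}$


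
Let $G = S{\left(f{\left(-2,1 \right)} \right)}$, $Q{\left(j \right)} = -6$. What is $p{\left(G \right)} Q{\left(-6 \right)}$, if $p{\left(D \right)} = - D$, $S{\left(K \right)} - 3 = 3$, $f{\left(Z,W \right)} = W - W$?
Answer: $36$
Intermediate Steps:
$f{\left(Z,W \right)} = 0$
$S{\left(K \right)} = 6$ ($S{\left(K \right)} = 3 + 3 = 6$)
$G = 6$
$p{\left(G \right)} Q{\left(-6 \right)} = \left(-1\right) 6 \left(-6\right) = \left(-6\right) \left(-6\right) = 36$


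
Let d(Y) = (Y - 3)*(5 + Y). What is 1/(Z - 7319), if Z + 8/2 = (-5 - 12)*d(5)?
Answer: -1/7663 ≈ -0.00013050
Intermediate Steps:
d(Y) = (-3 + Y)*(5 + Y)
Z = -344 (Z = -4 + (-5 - 12)*(-15 + 5**2 + 2*5) = -4 - 17*(-15 + 25 + 10) = -4 - 17*20 = -4 - 340 = -344)
1/(Z - 7319) = 1/(-344 - 7319) = 1/(-7663) = -1/7663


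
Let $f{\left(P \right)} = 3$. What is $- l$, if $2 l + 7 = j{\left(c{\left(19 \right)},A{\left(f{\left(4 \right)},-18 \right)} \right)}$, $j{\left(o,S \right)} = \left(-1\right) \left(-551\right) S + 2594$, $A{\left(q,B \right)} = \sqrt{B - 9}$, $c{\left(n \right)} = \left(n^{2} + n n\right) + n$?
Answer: $- \frac{2587}{2} - \frac{1653 i \sqrt{3}}{2} \approx -1293.5 - 1431.5 i$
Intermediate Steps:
$c{\left(n \right)} = n + 2 n^{2}$ ($c{\left(n \right)} = \left(n^{2} + n^{2}\right) + n = 2 n^{2} + n = n + 2 n^{2}$)
$A{\left(q,B \right)} = \sqrt{-9 + B}$
$j{\left(o,S \right)} = 2594 + 551 S$ ($j{\left(o,S \right)} = 551 S + 2594 = 2594 + 551 S$)
$l = \frac{2587}{2} + \frac{1653 i \sqrt{3}}{2}$ ($l = - \frac{7}{2} + \frac{2594 + 551 \sqrt{-9 - 18}}{2} = - \frac{7}{2} + \frac{2594 + 551 \sqrt{-27}}{2} = - \frac{7}{2} + \frac{2594 + 551 \cdot 3 i \sqrt{3}}{2} = - \frac{7}{2} + \frac{2594 + 1653 i \sqrt{3}}{2} = - \frac{7}{2} + \left(1297 + \frac{1653 i \sqrt{3}}{2}\right) = \frac{2587}{2} + \frac{1653 i \sqrt{3}}{2} \approx 1293.5 + 1431.5 i$)
$- l = - (\frac{2587}{2} + \frac{1653 i \sqrt{3}}{2}) = - \frac{2587}{2} - \frac{1653 i \sqrt{3}}{2}$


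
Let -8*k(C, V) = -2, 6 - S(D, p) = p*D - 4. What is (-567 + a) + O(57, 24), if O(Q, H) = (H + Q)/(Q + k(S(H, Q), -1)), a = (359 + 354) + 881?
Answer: 235507/229 ≈ 1028.4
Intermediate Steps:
S(D, p) = 10 - D*p (S(D, p) = 6 - (p*D - 4) = 6 - (D*p - 4) = 6 - (-4 + D*p) = 6 + (4 - D*p) = 10 - D*p)
k(C, V) = ¼ (k(C, V) = -⅛*(-2) = ¼)
a = 1594 (a = 713 + 881 = 1594)
O(Q, H) = (H + Q)/(¼ + Q) (O(Q, H) = (H + Q)/(Q + ¼) = (H + Q)/(¼ + Q))
(-567 + a) + O(57, 24) = (-567 + 1594) + 4*(24 + 57)/(1 + 4*57) = 1027 + 4*81/(1 + 228) = 1027 + 4*81/229 = 1027 + 4*(1/229)*81 = 1027 + 324/229 = 235507/229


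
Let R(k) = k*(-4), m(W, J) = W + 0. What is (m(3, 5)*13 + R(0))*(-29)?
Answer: -1131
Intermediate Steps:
m(W, J) = W
R(k) = -4*k
(m(3, 5)*13 + R(0))*(-29) = (3*13 - 4*0)*(-29) = (39 + 0)*(-29) = 39*(-29) = -1131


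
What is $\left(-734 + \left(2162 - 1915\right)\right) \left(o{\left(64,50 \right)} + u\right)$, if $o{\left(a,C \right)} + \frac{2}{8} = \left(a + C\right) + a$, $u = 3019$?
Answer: $- \frac{6227269}{4} \approx -1.5568 \cdot 10^{6}$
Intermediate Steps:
$o{\left(a,C \right)} = - \frac{1}{4} + C + 2 a$ ($o{\left(a,C \right)} = - \frac{1}{4} + \left(\left(a + C\right) + a\right) = - \frac{1}{4} + \left(\left(C + a\right) + a\right) = - \frac{1}{4} + \left(C + 2 a\right) = - \frac{1}{4} + C + 2 a$)
$\left(-734 + \left(2162 - 1915\right)\right) \left(o{\left(64,50 \right)} + u\right) = \left(-734 + \left(2162 - 1915\right)\right) \left(\left(- \frac{1}{4} + 50 + 2 \cdot 64\right) + 3019\right) = \left(-734 + 247\right) \left(\left(- \frac{1}{4} + 50 + 128\right) + 3019\right) = - 487 \left(\frac{711}{4} + 3019\right) = \left(-487\right) \frac{12787}{4} = - \frac{6227269}{4}$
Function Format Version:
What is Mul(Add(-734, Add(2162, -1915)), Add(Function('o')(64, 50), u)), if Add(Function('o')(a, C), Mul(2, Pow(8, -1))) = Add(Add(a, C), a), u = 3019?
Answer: Rational(-6227269, 4) ≈ -1.5568e+6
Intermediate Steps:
Function('o')(a, C) = Add(Rational(-1, 4), C, Mul(2, a)) (Function('o')(a, C) = Add(Rational(-1, 4), Add(Add(a, C), a)) = Add(Rational(-1, 4), Add(Add(C, a), a)) = Add(Rational(-1, 4), Add(C, Mul(2, a))) = Add(Rational(-1, 4), C, Mul(2, a)))
Mul(Add(-734, Add(2162, -1915)), Add(Function('o')(64, 50), u)) = Mul(Add(-734, Add(2162, -1915)), Add(Add(Rational(-1, 4), 50, Mul(2, 64)), 3019)) = Mul(Add(-734, 247), Add(Add(Rational(-1, 4), 50, 128), 3019)) = Mul(-487, Add(Rational(711, 4), 3019)) = Mul(-487, Rational(12787, 4)) = Rational(-6227269, 4)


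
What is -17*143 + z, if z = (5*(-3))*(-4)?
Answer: -2371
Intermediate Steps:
z = 60 (z = -15*(-4) = 60)
-17*143 + z = -17*143 + 60 = -2431 + 60 = -2371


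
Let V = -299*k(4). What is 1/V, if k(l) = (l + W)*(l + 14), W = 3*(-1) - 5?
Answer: 1/21528 ≈ 4.6451e-5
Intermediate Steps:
W = -8 (W = -3 - 5 = -8)
k(l) = (-8 + l)*(14 + l) (k(l) = (l - 8)*(l + 14) = (-8 + l)*(14 + l))
V = 21528 (V = -299*(-112 + 4² + 6*4) = -299*(-112 + 16 + 24) = -299*(-72) = 21528)
1/V = 1/21528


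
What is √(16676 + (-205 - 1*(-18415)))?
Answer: √34886 ≈ 186.78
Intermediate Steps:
√(16676 + (-205 - 1*(-18415))) = √(16676 + (-205 + 18415)) = √(16676 + 18210) = √34886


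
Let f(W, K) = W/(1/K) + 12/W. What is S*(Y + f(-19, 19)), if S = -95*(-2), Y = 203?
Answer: -30140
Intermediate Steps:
f(W, K) = 12/W + K*W (f(W, K) = W*K + 12/W = K*W + 12/W = 12/W + K*W)
S = 190
S*(Y + f(-19, 19)) = 190*(203 + (12/(-19) + 19*(-19))) = 190*(203 + (12*(-1/19) - 361)) = 190*(203 + (-12/19 - 361)) = 190*(203 - 6871/19) = 190*(-3014/19) = -30140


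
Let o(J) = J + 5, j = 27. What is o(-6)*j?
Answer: -27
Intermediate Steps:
o(J) = 5 + J
o(-6)*j = (5 - 6)*27 = -1*27 = -27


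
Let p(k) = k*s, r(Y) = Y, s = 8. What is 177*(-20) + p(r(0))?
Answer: -3540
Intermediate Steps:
p(k) = 8*k (p(k) = k*8 = 8*k)
177*(-20) + p(r(0)) = 177*(-20) + 8*0 = -3540 + 0 = -3540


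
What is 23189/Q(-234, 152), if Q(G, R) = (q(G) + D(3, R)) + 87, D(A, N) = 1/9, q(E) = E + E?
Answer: -208701/3428 ≈ -60.881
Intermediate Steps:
q(E) = 2*E
D(A, N) = ⅑
Q(G, R) = 784/9 + 2*G (Q(G, R) = (2*G + ⅑) + 87 = (⅑ + 2*G) + 87 = 784/9 + 2*G)
23189/Q(-234, 152) = 23189/(784/9 + 2*(-234)) = 23189/(784/9 - 468) = 23189/(-3428/9) = 23189*(-9/3428) = -208701/3428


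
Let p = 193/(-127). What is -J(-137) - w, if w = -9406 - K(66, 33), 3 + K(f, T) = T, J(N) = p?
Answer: 1198565/127 ≈ 9437.5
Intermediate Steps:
p = -193/127 (p = 193*(-1/127) = -193/127 ≈ -1.5197)
J(N) = -193/127
K(f, T) = -3 + T
w = -9436 (w = -9406 - (-3 + 33) = -9406 - 1*30 = -9406 - 30 = -9436)
-J(-137) - w = -1*(-193/127) - 1*(-9436) = 193/127 + 9436 = 1198565/127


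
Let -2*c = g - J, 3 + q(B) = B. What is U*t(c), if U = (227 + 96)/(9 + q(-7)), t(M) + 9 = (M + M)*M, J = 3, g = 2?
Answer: 5491/2 ≈ 2745.5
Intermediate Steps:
q(B) = -3 + B
c = ½ (c = -(2 - 1*3)/2 = -(2 - 3)/2 = -½*(-1) = ½ ≈ 0.50000)
t(M) = -9 + 2*M² (t(M) = -9 + (M + M)*M = -9 + (2*M)*M = -9 + 2*M²)
U = -323 (U = (227 + 96)/(9 + (-3 - 7)) = 323/(9 - 10) = 323/(-1) = 323*(-1) = -323)
U*t(c) = -323*(-9 + 2*(½)²) = -323*(-9 + 2*(¼)) = -323*(-9 + ½) = -323*(-17/2) = 5491/2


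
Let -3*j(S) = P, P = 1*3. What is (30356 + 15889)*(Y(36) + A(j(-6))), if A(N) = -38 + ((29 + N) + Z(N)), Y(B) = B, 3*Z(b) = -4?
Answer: 1140710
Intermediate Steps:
P = 3
Z(b) = -4/3 (Z(b) = (⅓)*(-4) = -4/3)
j(S) = -1 (j(S) = -⅓*3 = -1)
A(N) = -31/3 + N (A(N) = -38 + ((29 + N) - 4/3) = -38 + (83/3 + N) = -31/3 + N)
(30356 + 15889)*(Y(36) + A(j(-6))) = (30356 + 15889)*(36 + (-31/3 - 1)) = 46245*(36 - 34/3) = 46245*(74/3) = 1140710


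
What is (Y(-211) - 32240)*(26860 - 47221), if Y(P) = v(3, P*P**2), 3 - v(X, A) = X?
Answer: 656438640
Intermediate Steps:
v(X, A) = 3 - X
Y(P) = 0 (Y(P) = 3 - 1*3 = 3 - 3 = 0)
(Y(-211) - 32240)*(26860 - 47221) = (0 - 32240)*(26860 - 47221) = -32240*(-20361) = 656438640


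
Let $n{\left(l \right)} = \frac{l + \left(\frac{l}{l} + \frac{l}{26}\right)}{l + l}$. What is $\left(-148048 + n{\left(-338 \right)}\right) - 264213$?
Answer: $- \frac{139344043}{338} \approx -4.1226 \cdot 10^{5}$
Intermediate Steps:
$n{\left(l \right)} = \frac{1 + \frac{27 l}{26}}{2 l}$ ($n{\left(l \right)} = \frac{l + \left(1 + l \frac{1}{26}\right)}{2 l} = \left(l + \left(1 + \frac{l}{26}\right)\right) \frac{1}{2 l} = \left(1 + \frac{27 l}{26}\right) \frac{1}{2 l} = \frac{1 + \frac{27 l}{26}}{2 l}$)
$\left(-148048 + n{\left(-338 \right)}\right) - 264213 = \left(-148048 + \frac{26 + 27 \left(-338\right)}{52 \left(-338\right)}\right) - 264213 = \left(-148048 + \frac{1}{52} \left(- \frac{1}{338}\right) \left(26 - 9126\right)\right) - 264213 = \left(-148048 + \frac{1}{52} \left(- \frac{1}{338}\right) \left(-9100\right)\right) - 264213 = \left(-148048 + \frac{175}{338}\right) - 264213 = - \frac{50040049}{338} - 264213 = - \frac{139344043}{338}$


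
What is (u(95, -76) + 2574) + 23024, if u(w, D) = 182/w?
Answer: 2431992/95 ≈ 25600.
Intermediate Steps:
(u(95, -76) + 2574) + 23024 = (182/95 + 2574) + 23024 = 244712/95 + 23024 = 2431992/95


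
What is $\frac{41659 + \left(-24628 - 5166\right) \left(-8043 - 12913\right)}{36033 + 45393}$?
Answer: $\frac{624404723}{81426} \approx 7668.4$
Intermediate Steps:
$\frac{41659 + \left(-24628 - 5166\right) \left(-8043 - 12913\right)}{36033 + 45393} = \frac{41659 - -624363064}{81426} = \left(41659 + 624363064\right) \frac{1}{81426} = 624404723 \cdot \frac{1}{81426} = \frac{624404723}{81426}$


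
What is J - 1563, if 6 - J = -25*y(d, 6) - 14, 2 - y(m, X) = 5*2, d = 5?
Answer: -1743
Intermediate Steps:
y(m, X) = -8 (y(m, X) = 2 - 5*2 = 2 - 1*10 = 2 - 10 = -8)
J = -180 (J = 6 - (-25*(-8) - 14) = 6 - (200 - 14) = 6 - 1*186 = 6 - 186 = -180)
J - 1563 = -180 - 1563 = -1743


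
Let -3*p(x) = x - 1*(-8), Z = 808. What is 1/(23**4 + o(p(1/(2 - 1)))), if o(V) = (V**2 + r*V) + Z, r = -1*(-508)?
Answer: 1/279134 ≈ 3.5825e-6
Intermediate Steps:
r = 508
p(x) = -8/3 - x/3 (p(x) = -(x - 1*(-8))/3 = -(x + 8)/3 = -(8 + x)/3 = -8/3 - x/3)
o(V) = 808 + V**2 + 508*V (o(V) = (V**2 + 508*V) + 808 = 808 + V**2 + 508*V)
1/(23**4 + o(p(1/(2 - 1)))) = 1/(23**4 + (808 + (-8/3 - 1/(3*(2 - 1)))**2 + 508*(-8/3 - 1/(3*(2 - 1))))) = 1/(279841 + (808 + (-8/3 - 1/3/1)**2 + 508*(-8/3 - 1/3/1))) = 1/(279841 + (808 + (-8/3 - 1/3*1)**2 + 508*(-8/3 - 1/3*1))) = 1/(279841 + (808 + (-8/3 - 1/3)**2 + 508*(-8/3 - 1/3))) = 1/(279841 + (808 + (-3)**2 + 508*(-3))) = 1/(279841 + (808 + 9 - 1524)) = 1/(279841 - 707) = 1/279134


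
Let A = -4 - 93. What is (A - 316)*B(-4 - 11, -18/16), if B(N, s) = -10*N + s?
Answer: -491883/8 ≈ -61485.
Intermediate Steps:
B(N, s) = s - 10*N
A = -97
(A - 316)*B(-4 - 11, -18/16) = (-97 - 316)*(-18/16 - 10*(-4 - 11)) = -413*(-18*1/16 - 10*(-15)) = -413*(-9/8 + 150) = -413*1191/8 = -491883/8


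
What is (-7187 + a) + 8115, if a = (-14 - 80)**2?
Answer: 9764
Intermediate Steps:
a = 8836 (a = (-94)**2 = 8836)
(-7187 + a) + 8115 = (-7187 + 8836) + 8115 = 1649 + 8115 = 9764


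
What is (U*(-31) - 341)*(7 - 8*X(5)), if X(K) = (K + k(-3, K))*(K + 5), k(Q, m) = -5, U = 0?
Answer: -2387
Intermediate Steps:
X(K) = (-5 + K)*(5 + K) (X(K) = (K - 5)*(K + 5) = (-5 + K)*(5 + K))
(U*(-31) - 341)*(7 - 8*X(5)) = (0*(-31) - 341)*(7 - 8*(-25 + 5**2)) = (0 - 341)*(7 - 8*(-25 + 25)) = -341*(7 - 8*0) = -341*(7 + 0) = -341*7 = -2387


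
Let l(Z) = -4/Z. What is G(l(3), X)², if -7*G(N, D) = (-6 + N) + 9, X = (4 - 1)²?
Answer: 25/441 ≈ 0.056689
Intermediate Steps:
X = 9 (X = 3² = 9)
G(N, D) = -3/7 - N/7 (G(N, D) = -((-6 + N) + 9)/7 = -(3 + N)/7 = -3/7 - N/7)
G(l(3), X)² = (-3/7 - (-4)/(7*3))² = (-3/7 - ⅐*(-4/3))² = (-3/7 + 4/21)² = (-5/21)² = 25/441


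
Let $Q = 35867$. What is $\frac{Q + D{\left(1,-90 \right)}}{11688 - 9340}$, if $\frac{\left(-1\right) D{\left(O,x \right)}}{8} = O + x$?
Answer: $\frac{36579}{2348} \approx 15.579$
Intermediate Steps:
$D{\left(O,x \right)} = - 8 O - 8 x$ ($D{\left(O,x \right)} = - 8 \left(O + x\right) = - 8 O - 8 x$)
$\frac{Q + D{\left(1,-90 \right)}}{11688 - 9340} = \frac{35867 - -712}{11688 - 9340} = \frac{35867 + \left(-8 + 720\right)}{2348} = \left(35867 + 712\right) \frac{1}{2348} = 36579 \cdot \frac{1}{2348} = \frac{36579}{2348}$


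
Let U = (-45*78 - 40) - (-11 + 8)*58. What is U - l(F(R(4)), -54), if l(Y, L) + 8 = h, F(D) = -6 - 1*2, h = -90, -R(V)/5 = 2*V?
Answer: -3278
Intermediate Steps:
R(V) = -10*V
F(D) = -8 (F(D) = -6 - 2 = -8)
l(Y, L) = -98 (l(Y, L) = -8 - 90 = -98)
U = -3376 (U = (-3510 - 40) - (-3)*58 = -3550 - 1*(-174) = -3550 + 174 = -3376)
U - l(F(R(4)), -54) = -3376 - 1*(-98) = -3376 + 98 = -3278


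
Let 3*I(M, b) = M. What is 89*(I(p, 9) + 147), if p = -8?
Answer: 38537/3 ≈ 12846.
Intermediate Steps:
I(M, b) = M/3
89*(I(p, 9) + 147) = 89*((1/3)*(-8) + 147) = 89*(-8/3 + 147) = 89*(433/3) = 38537/3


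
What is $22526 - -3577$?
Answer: $26103$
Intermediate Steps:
$22526 - -3577 = 22526 + \left(3645 - 68\right) = 22526 + 3577 = 26103$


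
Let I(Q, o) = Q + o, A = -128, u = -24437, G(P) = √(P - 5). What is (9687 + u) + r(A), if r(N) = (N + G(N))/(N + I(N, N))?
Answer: -44249/3 - I*√133/384 ≈ -14750.0 - 0.030033*I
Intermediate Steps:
G(P) = √(-5 + P)
r(N) = (N + √(-5 + N))/(3*N) (r(N) = (N + √(-5 + N))/(N + (N + N)) = (N + √(-5 + N))/(N + 2*N) = (N + √(-5 + N))/((3*N)) = (N + √(-5 + N))*(1/(3*N)) = (N + √(-5 + N))/(3*N))
(9687 + u) + r(A) = (9687 - 24437) + (⅓)*(-128 + √(-5 - 128))/(-128) = -14750 + (⅓)*(-1/128)*(-128 + √(-133)) = -14750 + (⅓)*(-1/128)*(-128 + I*√133) = -14750 + (⅓ - I*√133/384) = -44249/3 - I*√133/384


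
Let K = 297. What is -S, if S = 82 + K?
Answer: -379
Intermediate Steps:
S = 379 (S = 82 + 297 = 379)
-S = -1*379 = -379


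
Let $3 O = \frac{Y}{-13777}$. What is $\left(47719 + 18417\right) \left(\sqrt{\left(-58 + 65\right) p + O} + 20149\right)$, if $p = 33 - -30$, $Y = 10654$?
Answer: $1332574264 + \frac{66136 \sqrt{752898597927}}{41331} \approx 1.334 \cdot 10^{9}$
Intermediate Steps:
$p = 63$ ($p = 33 + 30 = 63$)
$O = - \frac{10654}{41331}$ ($O = \frac{10654 \frac{1}{-13777}}{3} = \frac{10654 \left(- \frac{1}{13777}\right)}{3} = \frac{1}{3} \left(- \frac{10654}{13777}\right) = - \frac{10654}{41331} \approx -0.25777$)
$\left(47719 + 18417\right) \left(\sqrt{\left(-58 + 65\right) p + O} + 20149\right) = \left(47719 + 18417\right) \left(\sqrt{\left(-58 + 65\right) 63 - \frac{10654}{41331}} + 20149\right) = 66136 \left(\sqrt{7 \cdot 63 - \frac{10654}{41331}} + 20149\right) = 66136 \left(\sqrt{441 - \frac{10654}{41331}} + 20149\right) = 66136 \left(\sqrt{\frac{18216317}{41331}} + 20149\right) = 66136 \left(\frac{\sqrt{752898597927}}{41331} + 20149\right) = 66136 \left(20149 + \frac{\sqrt{752898597927}}{41331}\right) = 1332574264 + \frac{66136 \sqrt{752898597927}}{41331}$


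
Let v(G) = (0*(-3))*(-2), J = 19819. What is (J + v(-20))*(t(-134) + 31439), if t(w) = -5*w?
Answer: 636368271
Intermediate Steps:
v(G) = 0 (v(G) = 0*(-2) = 0)
(J + v(-20))*(t(-134) + 31439) = (19819 + 0)*(-5*(-134) + 31439) = 19819*(670 + 31439) = 19819*32109 = 636368271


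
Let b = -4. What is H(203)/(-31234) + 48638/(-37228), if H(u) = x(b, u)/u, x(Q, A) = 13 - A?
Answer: -77095565739/59011052114 ≈ -1.3065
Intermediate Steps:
H(u) = (13 - u)/u
H(203)/(-31234) + 48638/(-37228) = ((13 - 1*203)/203)/(-31234) + 48638/(-37228) = ((13 - 203)/203)*(-1/31234) + 48638*(-1/37228) = ((1/203)*(-190))*(-1/31234) - 24319/18614 = -190/203*(-1/31234) - 24319/18614 = 95/3170251 - 24319/18614 = -77095565739/59011052114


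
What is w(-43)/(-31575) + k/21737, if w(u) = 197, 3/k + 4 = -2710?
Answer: -11621955671/1862742433350 ≈ -0.0062392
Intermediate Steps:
k = -3/2714 (k = 3/(-4 - 2710) = 3/(-2714) = 3*(-1/2714) = -3/2714 ≈ -0.0011054)
w(-43)/(-31575) + k/21737 = 197/(-31575) - 3/2714/21737 = 197*(-1/31575) - 3/2714*1/21737 = -197/31575 - 3/58994218 = -11621955671/1862742433350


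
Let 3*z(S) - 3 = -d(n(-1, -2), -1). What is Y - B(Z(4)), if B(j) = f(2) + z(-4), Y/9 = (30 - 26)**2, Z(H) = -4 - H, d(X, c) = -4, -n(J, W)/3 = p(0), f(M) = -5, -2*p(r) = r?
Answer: 440/3 ≈ 146.67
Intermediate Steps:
p(r) = -r/2
n(J, W) = 0 (n(J, W) = -(-3)*0/2 = -3*0 = 0)
z(S) = 7/3 (z(S) = 1 + (-1*(-4))/3 = 1 + (1/3)*4 = 1 + 4/3 = 7/3)
Y = 144 (Y = 9*(30 - 26)**2 = 9*4**2 = 9*16 = 144)
B(j) = -8/3 (B(j) = -5 + 7/3 = -8/3)
Y - B(Z(4)) = 144 - 1*(-8/3) = 144 + 8/3 = 440/3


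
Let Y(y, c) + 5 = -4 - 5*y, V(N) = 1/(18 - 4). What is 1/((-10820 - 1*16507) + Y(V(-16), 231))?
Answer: -14/382709 ≈ -3.6581e-5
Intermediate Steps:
V(N) = 1/14
Y(y, c) = -9 - 5*y (Y(y, c) = -5 + (-4 - 5*y) = -9 - 5*y)
1/((-10820 - 1*16507) + Y(V(-16), 231)) = 1/((-10820 - 1*16507) + (-9 - 5*1/14)) = 1/((-10820 - 16507) + (-9 - 5/14)) = 1/(-27327 - 131/14) = 1/(-382709/14) = -14/382709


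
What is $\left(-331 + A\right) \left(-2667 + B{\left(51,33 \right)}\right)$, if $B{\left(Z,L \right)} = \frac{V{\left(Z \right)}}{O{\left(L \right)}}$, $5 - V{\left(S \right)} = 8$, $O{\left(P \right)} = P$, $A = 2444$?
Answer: $- \frac{61991194}{11} \approx -5.6356 \cdot 10^{6}$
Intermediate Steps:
$V{\left(S \right)} = -3$ ($V{\left(S \right)} = 5 - 8 = -3$)
$B{\left(Z,L \right)} = - \frac{3}{L}$
$\left(-331 + A\right) \left(-2667 + B{\left(51,33 \right)}\right) = \left(-331 + 2444\right) \left(-2667 - \frac{3}{33}\right) = 2113 \left(-2667 - \frac{1}{11}\right) = 2113 \left(- \frac{29338}{11}\right) = - \frac{61991194}{11}$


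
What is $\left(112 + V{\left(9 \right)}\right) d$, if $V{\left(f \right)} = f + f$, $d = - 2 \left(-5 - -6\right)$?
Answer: $-260$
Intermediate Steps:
$d = -2$ ($d = - 2 \left(-5 + 6\right) = \left(-2\right) 1 = -2$)
$V{\left(f \right)} = 2 f$
$\left(112 + V{\left(9 \right)}\right) d = \left(112 + 2 \cdot 9\right) \left(-2\right) = \left(112 + 18\right) \left(-2\right) = 130 \left(-2\right) = -260$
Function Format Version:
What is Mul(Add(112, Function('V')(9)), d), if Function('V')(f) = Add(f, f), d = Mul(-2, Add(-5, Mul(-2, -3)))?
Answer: -260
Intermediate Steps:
d = -2 (d = Mul(-2, Add(-5, 6)) = Mul(-2, 1) = -2)
Function('V')(f) = Mul(2, f)
Mul(Add(112, Function('V')(9)), d) = Mul(Add(112, Mul(2, 9)), -2) = Mul(Add(112, 18), -2) = Mul(130, -2) = -260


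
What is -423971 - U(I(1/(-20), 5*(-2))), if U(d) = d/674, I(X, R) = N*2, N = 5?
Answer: -142878232/337 ≈ -4.2397e+5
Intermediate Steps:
I(X, R) = 10 (I(X, R) = 5*2 = 10)
U(d) = d/674 (U(d) = d*(1/674) = d/674)
-423971 - U(I(1/(-20), 5*(-2))) = -423971 - 10/674 = -423971 - 1*5/337 = -423971 - 5/337 = -142878232/337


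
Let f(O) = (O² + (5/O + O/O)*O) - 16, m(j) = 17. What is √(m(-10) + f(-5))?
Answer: √26 ≈ 5.0990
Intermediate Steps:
f(O) = -16 + O² + O*(1 + 5/O) (f(O) = (O² + (5/O + 1)*O) - 16 = (O² + (1 + 5/O)*O) - 16 = (O² + O*(1 + 5/O)) - 16 = -16 + O² + O*(1 + 5/O))
√(m(-10) + f(-5)) = √(17 + (-11 - 5 + (-5)²)) = √(17 + (-11 - 5 + 25)) = √(17 + 9) = √26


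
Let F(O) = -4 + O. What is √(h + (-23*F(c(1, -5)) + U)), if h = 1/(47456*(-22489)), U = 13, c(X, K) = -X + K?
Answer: √17298515638786383514/266809496 ≈ 15.588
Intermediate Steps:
c(X, K) = K - X
h = -1/1067237984 (h = (1/47456)*(-1/22489) = -1/1067237984 ≈ -9.3700e-10)
√(h + (-23*F(c(1, -5)) + U)) = √(-1/1067237984 + (-23*(-4 + (-5 - 1*1)) + 13)) = √(-1/1067237984 + (-23*(-4 + (-5 - 1)) + 13)) = √(-1/1067237984 + (-23*(-4 - 6) + 13)) = √(-1/1067237984 + (-23*(-10) + 13)) = √(-1/1067237984 + (230 + 13)) = √(-1/1067237984 + 243) = √(259338830111/1067237984) = √17298515638786383514/266809496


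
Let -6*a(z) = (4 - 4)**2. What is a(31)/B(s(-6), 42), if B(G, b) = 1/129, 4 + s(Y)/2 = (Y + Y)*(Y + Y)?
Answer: 0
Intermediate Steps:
a(z) = 0 (a(z) = -(4 - 4)**2/6 = -1/6*0**2 = -1/6*0 = 0)
s(Y) = -8 + 8*Y**2 (s(Y) = -8 + 2*((Y + Y)*(Y + Y)) = -8 + 2*((2*Y)*(2*Y)) = -8 + 2*(4*Y**2) = -8 + 8*Y**2)
B(G, b) = 1/129
a(31)/B(s(-6), 42) = 0/(1/129) = 0*129 = 0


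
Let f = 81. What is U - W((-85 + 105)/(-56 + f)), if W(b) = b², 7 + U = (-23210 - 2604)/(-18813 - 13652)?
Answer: -1111093/162325 ≈ -6.8449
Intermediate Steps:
U = -201441/32465 (U = -7 + (-23210 - 2604)/(-18813 - 13652) = -7 - 25814/(-32465) = -7 - 25814*(-1/32465) = -7 + 25814/32465 = -201441/32465 ≈ -6.2049)
U - W((-85 + 105)/(-56 + f)) = -201441/32465 - ((-85 + 105)/(-56 + 81))² = -201441/32465 - (20/25)² = -201441/32465 - (20*(1/25))² = -201441/32465 - (⅘)² = -201441/32465 - 1*16/25 = -201441/32465 - 16/25 = -1111093/162325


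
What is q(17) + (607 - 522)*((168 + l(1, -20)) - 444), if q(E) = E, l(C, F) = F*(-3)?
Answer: -18343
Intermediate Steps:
l(C, F) = -3*F
q(17) + (607 - 522)*((168 + l(1, -20)) - 444) = 17 + (607 - 522)*((168 - 3*(-20)) - 444) = 17 + 85*((168 + 60) - 444) = 17 + 85*(228 - 444) = 17 + 85*(-216) = 17 - 18360 = -18343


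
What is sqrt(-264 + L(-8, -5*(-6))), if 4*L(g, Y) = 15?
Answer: I*sqrt(1041)/2 ≈ 16.132*I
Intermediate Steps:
L(g, Y) = 15/4 (L(g, Y) = (1/4)*15 = 15/4)
sqrt(-264 + L(-8, -5*(-6))) = sqrt(-264 + 15/4) = sqrt(-1041/4) = I*sqrt(1041)/2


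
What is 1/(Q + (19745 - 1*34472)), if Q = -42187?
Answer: -1/56914 ≈ -1.7570e-5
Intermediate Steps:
1/(Q + (19745 - 1*34472)) = 1/(-42187 + (19745 - 1*34472)) = 1/(-42187 + (19745 - 34472)) = 1/(-42187 - 14727) = 1/(-56914) = -1/56914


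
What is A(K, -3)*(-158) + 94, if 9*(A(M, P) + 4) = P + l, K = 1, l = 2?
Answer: 6692/9 ≈ 743.56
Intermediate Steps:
A(M, P) = -34/9 + P/9 (A(M, P) = -4 + (P + 2)/9 = -4 + (2 + P)/9 = -4 + (2/9 + P/9) = -34/9 + P/9)
A(K, -3)*(-158) + 94 = (-34/9 + (1/9)*(-3))*(-158) + 94 = (-34/9 - 1/3)*(-158) + 94 = -37/9*(-158) + 94 = 5846/9 + 94 = 6692/9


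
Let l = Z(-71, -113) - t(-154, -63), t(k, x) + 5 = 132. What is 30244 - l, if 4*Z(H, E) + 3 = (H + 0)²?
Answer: 58223/2 ≈ 29112.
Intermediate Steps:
t(k, x) = 127 (t(k, x) = -5 + 132 = 127)
Z(H, E) = -¾ + H²/4 (Z(H, E) = -¾ + (H + 0)²/4 = -¾ + H²/4)
l = 2265/2 (l = (-¾ + (¼)*(-71)²) - 1*127 = (-¾ + (¼)*5041) - 127 = (-¾ + 5041/4) - 127 = 2519/2 - 127 = 2265/2 ≈ 1132.5)
30244 - l = 30244 - 1*2265/2 = 30244 - 2265/2 = 58223/2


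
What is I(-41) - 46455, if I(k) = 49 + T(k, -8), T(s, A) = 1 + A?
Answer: -46413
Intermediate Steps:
I(k) = 42 (I(k) = 49 + (1 - 8) = 49 - 7 = 42)
I(-41) - 46455 = 42 - 46455 = -46413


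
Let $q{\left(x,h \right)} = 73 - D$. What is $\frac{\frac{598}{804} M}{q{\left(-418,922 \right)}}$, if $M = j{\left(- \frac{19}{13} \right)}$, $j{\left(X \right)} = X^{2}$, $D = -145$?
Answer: $\frac{8303}{1139268} \approx 0.007288$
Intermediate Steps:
$M = \frac{361}{169}$ ($M = \left(- \frac{19}{13}\right)^{2} = \frac{361}{169} \approx 2.1361$)
$q{\left(x,h \right)} = 218$ ($q{\left(x,h \right)} = 73 - -145 = 73 + 145 = 218$)
$\frac{\frac{598}{804} M}{q{\left(-418,922 \right)}} = \frac{\frac{598}{804} \cdot \frac{361}{169}}{218} = 598 \cdot \frac{1}{804} \cdot \frac{361}{169} \cdot \frac{1}{218} = \frac{299}{402} \cdot \frac{361}{169} \cdot \frac{1}{218} = \frac{8303}{5226} \cdot \frac{1}{218} = \frac{8303}{1139268}$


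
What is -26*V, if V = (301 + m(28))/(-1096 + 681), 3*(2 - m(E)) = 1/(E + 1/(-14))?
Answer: 1848106/97359 ≈ 18.982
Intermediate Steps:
m(E) = 2 - 1/(3*(-1/14 + E)) (m(E) = 2 - 1/(3*(E + 1/(-14))) = 2 - 1/(3*(E - 1/14)) = 2 - 1/(3*(-1/14 + E)))
V = -71081/97359 (V = (301 + 4*(-5 + 21*28)/(3*(-1 + 14*28)))/(-1096 + 681) = (301 + 4*(-5 + 588)/(3*(-1 + 392)))/(-415) = (301 + (4/3)*583/391)*(-1/415) = (301 + (4/3)*(1/391)*583)*(-1/415) = (301 + 2332/1173)*(-1/415) = (355405/1173)*(-1/415) = -71081/97359 ≈ -0.73009)
-26*V = -26*(-71081/97359) = 1848106/97359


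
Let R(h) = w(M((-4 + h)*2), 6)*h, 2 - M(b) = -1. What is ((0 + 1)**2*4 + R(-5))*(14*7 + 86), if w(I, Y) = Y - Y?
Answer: 736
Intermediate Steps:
M(b) = 3 (M(b) = 2 - 1*(-1) = 2 + 1 = 3)
w(I, Y) = 0
R(h) = 0 (R(h) = 0*h = 0)
((0 + 1)**2*4 + R(-5))*(14*7 + 86) = ((0 + 1)**2*4 + 0)*(14*7 + 86) = (1**2*4 + 0)*(98 + 86) = (1*4 + 0)*184 = (4 + 0)*184 = 4*184 = 736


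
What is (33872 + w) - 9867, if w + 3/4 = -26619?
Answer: -10459/4 ≈ -2614.8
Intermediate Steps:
w = -106479/4 (w = -¾ - 26619 = -106479/4 ≈ -26620.)
(33872 + w) - 9867 = (33872 - 106479/4) - 9867 = 29009/4 - 9867 = -10459/4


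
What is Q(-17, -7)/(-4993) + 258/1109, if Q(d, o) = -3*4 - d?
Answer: 1282649/5537237 ≈ 0.23164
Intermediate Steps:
Q(d, o) = -12 - d
Q(-17, -7)/(-4993) + 258/1109 = (-12 - 1*(-17))/(-4993) + 258/1109 = (-12 + 17)*(-1/4993) + 258*(1/1109) = 5*(-1/4993) + 258/1109 = -5/4993 + 258/1109 = 1282649/5537237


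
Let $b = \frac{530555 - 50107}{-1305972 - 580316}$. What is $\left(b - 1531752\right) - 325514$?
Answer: $- \frac{218958690566}{117893} \approx -1.8573 \cdot 10^{6}$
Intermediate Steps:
$b = - \frac{30028}{117893}$ ($b = \frac{480448}{-1886288} = 480448 \left(- \frac{1}{1886288}\right) = - \frac{30028}{117893} \approx -0.25471$)
$\left(b - 1531752\right) - 325514 = \left(- \frac{30028}{117893} - 1531752\right) - 325514 = - \frac{180582868564}{117893} - 325514 = - \frac{218958690566}{117893}$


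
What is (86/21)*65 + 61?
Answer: 6871/21 ≈ 327.19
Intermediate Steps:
(86/21)*65 + 61 = 5590/21 + 61 = 6871/21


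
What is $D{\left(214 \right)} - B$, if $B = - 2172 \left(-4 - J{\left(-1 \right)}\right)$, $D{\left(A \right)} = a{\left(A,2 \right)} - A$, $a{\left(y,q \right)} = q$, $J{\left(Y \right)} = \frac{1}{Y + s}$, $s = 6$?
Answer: $- \frac{46672}{5} \approx -9334.4$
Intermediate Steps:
$J{\left(Y \right)} = \frac{1}{6 + Y}$ ($J{\left(Y \right)} = \frac{1}{Y + 6} = \frac{1}{6 + Y}$)
$D{\left(A \right)} = 2 - A$
$B = \frac{45612}{5}$ ($B = - 2172 \left(-4 - \frac{1}{6 - 1}\right) = - 2172 \left(-4 - \frac{1}{5}\right) = \left(-2172\right) \left(- \frac{21}{5}\right) = \frac{45612}{5} \approx 9122.4$)
$D{\left(214 \right)} - B = \left(2 - 214\right) - \frac{45612}{5} = -212 - \frac{45612}{5} = - \frac{46672}{5}$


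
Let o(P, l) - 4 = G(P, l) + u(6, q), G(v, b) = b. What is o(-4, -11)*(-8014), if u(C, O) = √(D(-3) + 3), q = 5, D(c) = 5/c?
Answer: 56098 - 16028*√3/3 ≈ 46844.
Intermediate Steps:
u(C, O) = 2*√3/3 (u(C, O) = √(5/(-3) + 3) = √(5*(-⅓) + 3) = √(-5/3 + 3) = √(4/3) = 2*√3/3)
o(P, l) = 4 + l + 2*√3/3 (o(P, l) = 4 + (l + 2*√3/3) = 4 + l + 2*√3/3)
o(-4, -11)*(-8014) = (4 - 11 + 2*√3/3)*(-8014) = (-7 + 2*√3/3)*(-8014) = 56098 - 16028*√3/3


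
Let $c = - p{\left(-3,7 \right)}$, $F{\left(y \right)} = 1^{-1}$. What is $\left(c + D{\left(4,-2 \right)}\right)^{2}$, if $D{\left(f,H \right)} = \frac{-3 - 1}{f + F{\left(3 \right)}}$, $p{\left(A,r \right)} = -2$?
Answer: $\frac{36}{25} \approx 1.44$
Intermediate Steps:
$F{\left(y \right)} = 1$
$D{\left(f,H \right)} = - \frac{4}{1 + f}$ ($D{\left(f,H \right)} = \frac{-3 - 1}{f + 1} = - \frac{4}{1 + f}$)
$c = 2$ ($c = \left(-1\right) \left(-2\right) = 2$)
$\left(c + D{\left(4,-2 \right)}\right)^{2} = \left(2 - \frac{4}{1 + 4}\right)^{2} = \left(2 - \frac{4}{5}\right)^{2} = \left(\frac{6}{5}\right)^{2} = \frac{36}{25}$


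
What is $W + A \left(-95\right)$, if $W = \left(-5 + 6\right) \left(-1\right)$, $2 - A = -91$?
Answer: $-8836$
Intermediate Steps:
$A = 93$ ($A = 2 - -91 = 2 + 91 = 93$)
$W = -1$ ($W = 1 \left(-1\right) = -1$)
$W + A \left(-95\right) = -1 + 93 \left(-95\right) = -1 - 8835 = -8836$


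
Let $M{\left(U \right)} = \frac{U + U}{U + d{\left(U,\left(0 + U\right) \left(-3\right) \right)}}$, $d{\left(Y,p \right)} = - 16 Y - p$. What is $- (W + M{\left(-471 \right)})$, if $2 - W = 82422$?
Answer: $\frac{494521}{6} \approx 82420.0$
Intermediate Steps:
$W = -82420$ ($W = 2 - 82422 = -82420$)
$d{\left(Y,p \right)} = - p - 16 Y$
$M{\left(U \right)} = - \frac{1}{6}$ ($M{\left(U \right)} = \frac{U + U}{U - \left(16 U + \left(0 + U\right) \left(-3\right)\right)} = \frac{2 U}{U - \left(16 U + U \left(-3\right)\right)} = \frac{2 U}{U - 13 U} = \frac{2 U}{\left(-12\right) U} = 2 U \left(- \frac{1}{12 U}\right) = - \frac{1}{6}$)
$- (W + M{\left(-471 \right)}) = - (-82420 - \frac{1}{6}) = \left(-1\right) \left(- \frac{494521}{6}\right) = \frac{494521}{6}$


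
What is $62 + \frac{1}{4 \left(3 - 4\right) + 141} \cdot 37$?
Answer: $\frac{8531}{137} \approx 62.27$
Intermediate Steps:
$62 + \frac{1}{4 \left(3 - 4\right) + 141} \cdot 37 = 62 + \frac{1}{4 \left(-1\right) + 141} \cdot 37 = 62 + \frac{1}{-4 + 141} \cdot 37 = 62 + \frac{1}{137} \cdot 37 = 62 + \frac{37}{137} = \frac{8531}{137}$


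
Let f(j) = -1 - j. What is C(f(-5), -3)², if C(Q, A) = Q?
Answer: 16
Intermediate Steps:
C(f(-5), -3)² = (-1 - 1*(-5))² = (-1 + 5)² = 4² = 16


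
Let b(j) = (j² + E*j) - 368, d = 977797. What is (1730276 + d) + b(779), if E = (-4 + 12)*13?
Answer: 3395562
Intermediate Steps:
E = 104 (E = 8*13 = 104)
b(j) = -368 + j² + 104*j (b(j) = (j² + 104*j) - 368 = -368 + j² + 104*j)
(1730276 + d) + b(779) = (1730276 + 977797) + (-368 + 779² + 104*779) = 2708073 + (-368 + 606841 + 81016) = 2708073 + 687489 = 3395562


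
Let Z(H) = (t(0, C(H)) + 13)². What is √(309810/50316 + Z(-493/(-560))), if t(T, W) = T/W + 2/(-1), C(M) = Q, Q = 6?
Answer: √8942335626/8386 ≈ 11.276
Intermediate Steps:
C(M) = 6
t(T, W) = -2 + T/W (t(T, W) = T/W + 2*(-1) = T/W - 2 = -2 + T/W)
Z(H) = 121 (Z(H) = ((-2 + 0/6) + 13)² = ((-2 + 0*(⅙)) + 13)² = ((-2 + 0) + 13)² = (-2 + 13)² = 11² = 121)
√(309810/50316 + Z(-493/(-560))) = √(309810/50316 + 121) = √(309810*(1/50316) + 121) = √(51635/8386 + 121) = √(1066341/8386) = √8942335626/8386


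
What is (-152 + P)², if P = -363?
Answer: 265225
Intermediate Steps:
(-152 + P)² = (-152 - 363)² = (-515)² = 265225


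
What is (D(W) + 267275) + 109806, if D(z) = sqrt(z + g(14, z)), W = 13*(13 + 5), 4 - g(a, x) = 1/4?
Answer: 377081 + sqrt(951)/2 ≈ 3.7710e+5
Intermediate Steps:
g(a, x) = 15/4 (g(a, x) = 4 - 1/4 = 15/4)
W = 234 (W = 13*18 = 234)
D(z) = sqrt(15/4 + z) (D(z) = sqrt(z + 15/4) = sqrt(15/4 + z))
(D(W) + 267275) + 109806 = (sqrt(15 + 4*234)/2 + 267275) + 109806 = (sqrt(15 + 936)/2 + 267275) + 109806 = (sqrt(951)/2 + 267275) + 109806 = (267275 + sqrt(951)/2) + 109806 = 377081 + sqrt(951)/2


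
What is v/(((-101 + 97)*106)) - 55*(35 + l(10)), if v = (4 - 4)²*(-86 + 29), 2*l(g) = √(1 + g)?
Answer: -1925 - 55*√11/2 ≈ -2016.2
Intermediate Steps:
l(g) = √(1 + g)/2
v = 0 (v = 0²*(-57) = 0*(-57) = 0)
v/(((-101 + 97)*106)) - 55*(35 + l(10)) = 0/(((-101 + 97)*106)) - 55*(35 + √(1 + 10)/2) = 0/((-4*106)) - 55*(35 + √11/2) = 0/(-424) - (1925 + 55*√11/2) = 0*(-1/424) + (-1925 - 55*√11/2) = 0 + (-1925 - 55*√11/2) = -1925 - 55*√11/2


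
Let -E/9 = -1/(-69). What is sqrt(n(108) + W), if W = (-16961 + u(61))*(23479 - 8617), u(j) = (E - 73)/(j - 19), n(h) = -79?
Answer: I*sqrt(6534692880135)/161 ≈ 15878.0*I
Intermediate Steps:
E = -3/23 (E = -(-9)/(-69) = -(-9)*(-1)/69 = -9*1/69 = -3/23 ≈ -0.13043)
u(j) = -1682/(23*(-19 + j)) (u(j) = (-3/23 - 73)/(j - 19) = -1682/(23*(-19 + j)))
W = -40588141816/161 (W = (-16961 - 1682/(-437 + 23*61))*(23479 - 8617) = (-16961 - 1682/(-437 + 1403))*14862 = (-16961 - 1682/966)*14862 = (-16961 - 1682*1/966)*14862 = (-16961 - 841/483)*14862 = -8193004/483*14862 = -40588141816/161 ≈ -2.5210e+8)
sqrt(n(108) + W) = sqrt(-79 - 40588141816/161) = sqrt(-40588154535/161) = I*sqrt(6534692880135)/161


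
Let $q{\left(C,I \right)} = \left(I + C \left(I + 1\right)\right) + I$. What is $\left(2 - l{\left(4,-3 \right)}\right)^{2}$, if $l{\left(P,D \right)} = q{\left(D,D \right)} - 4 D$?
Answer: $100$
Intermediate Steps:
$q{\left(C,I \right)} = 2 I + C \left(1 + I\right)$ ($q{\left(C,I \right)} = \left(I + C \left(1 + I\right)\right) + I = 2 I + C \left(1 + I\right)$)
$l{\left(P,D \right)} = D^{2} - D$ ($l{\left(P,D \right)} = \left(D + 2 D + D D\right) - 4 D = \left(D + 2 D + D^{2}\right) - 4 D = \left(D^{2} + 3 D\right) - 4 D = D^{2} - D$)
$\left(2 - l{\left(4,-3 \right)}\right)^{2} = \left(2 - - 3 \left(-1 - 3\right)\right)^{2} = \left(2 - \left(-3\right) \left(-4\right)\right)^{2} = \left(2 - 12\right)^{2} = \left(-10\right)^{2} = 100$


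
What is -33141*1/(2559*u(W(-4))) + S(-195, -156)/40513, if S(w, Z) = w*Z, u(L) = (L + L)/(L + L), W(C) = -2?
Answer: -421598851/34557589 ≈ -12.200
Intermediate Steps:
u(L) = 1 (u(L) = (2*L)/((2*L)) = (2*L)*(1/(2*L)) = 1)
S(w, Z) = Z*w
-33141*1/(2559*u(W(-4))) + S(-195, -156)/40513 = -33141/(1*2559) - 156*(-195)/40513 = -33141/2559 + 30420*(1/40513) = -33141*1/2559 + 30420/40513 = -11047/853 + 30420/40513 = -421598851/34557589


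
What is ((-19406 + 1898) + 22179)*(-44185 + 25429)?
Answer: -87609276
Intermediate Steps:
((-19406 + 1898) + 22179)*(-44185 + 25429) = (-17508 + 22179)*(-18756) = 4671*(-18756) = -87609276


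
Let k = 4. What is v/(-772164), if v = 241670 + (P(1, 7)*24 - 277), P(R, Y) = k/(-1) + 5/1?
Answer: -241417/772164 ≈ -0.31265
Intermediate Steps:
P(R, Y) = 1 (P(R, Y) = 4/(-1) + 5/1 = 4*(-1) + 5*1 = -4 + 5 = 1)
v = 241417 (v = 241670 + (1*24 - 277) = 241670 + (24 - 277) = 241670 - 253 = 241417)
v/(-772164) = 241417/(-772164) = 241417*(-1/772164) = -241417/772164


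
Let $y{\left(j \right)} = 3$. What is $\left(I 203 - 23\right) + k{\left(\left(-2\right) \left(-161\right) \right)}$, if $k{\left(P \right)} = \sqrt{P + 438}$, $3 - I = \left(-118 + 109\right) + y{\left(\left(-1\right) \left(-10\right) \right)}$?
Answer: $1804 + 2 \sqrt{190} \approx 1831.6$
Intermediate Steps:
$I = 9$ ($I = 3 - \left(\left(-118 + 109\right) + 3\right) = 3 - \left(-9 + 3\right) = 3 - -6 = 3 + 6 = 9$)
$k{\left(P \right)} = \sqrt{438 + P}$
$\left(I 203 - 23\right) + k{\left(\left(-2\right) \left(-161\right) \right)} = \left(9 \cdot 203 - 23\right) + \sqrt{438 - -322} = \left(1827 - 23\right) + \sqrt{438 + 322} = 1804 + \sqrt{760} = 1804 + 2 \sqrt{190}$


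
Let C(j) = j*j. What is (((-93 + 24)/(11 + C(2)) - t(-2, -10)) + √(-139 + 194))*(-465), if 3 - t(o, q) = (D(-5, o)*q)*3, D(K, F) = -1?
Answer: -10416 - 465*√55 ≈ -13865.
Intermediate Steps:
C(j) = j²
t(o, q) = 3 + 3*q (t(o, q) = 3 - (-q)*3 = 3 - (-3)*q = 3 + 3*q)
(((-93 + 24)/(11 + C(2)) - t(-2, -10)) + √(-139 + 194))*(-465) = (((-93 + 24)/(11 + 2²) - (3 + 3*(-10))) + √(-139 + 194))*(-465) = ((-69/(11 + 4) - (3 - 30)) + √55)*(-465) = ((-69/15 - 1*(-27)) + √55)*(-465) = ((-69*1/15 + 27) + √55)*(-465) = ((-23/5 + 27) + √55)*(-465) = (112/5 + √55)*(-465) = -10416 - 465*√55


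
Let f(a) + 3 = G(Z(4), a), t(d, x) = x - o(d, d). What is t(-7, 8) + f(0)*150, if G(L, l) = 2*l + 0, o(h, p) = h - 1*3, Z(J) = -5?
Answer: -432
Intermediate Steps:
o(h, p) = -3 + h (o(h, p) = h - 3 = -3 + h)
G(L, l) = 2*l
t(d, x) = 3 + x - d (t(d, x) = x - (-3 + d) = x + (3 - d) = 3 + x - d)
f(a) = -3 + 2*a
t(-7, 8) + f(0)*150 = (3 + 8 - 1*(-7)) + (-3 + 2*0)*150 = (3 + 8 + 7) + (-3 + 0)*150 = 18 - 3*150 = 18 - 450 = -432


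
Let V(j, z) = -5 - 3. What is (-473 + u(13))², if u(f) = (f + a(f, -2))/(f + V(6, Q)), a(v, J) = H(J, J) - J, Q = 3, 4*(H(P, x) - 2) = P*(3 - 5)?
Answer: 5508409/25 ≈ 2.2034e+5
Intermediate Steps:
H(P, x) = 2 - P/2 (H(P, x) = 2 + (P*(3 - 5))/4 = 2 + (P*(-2))/4 = 2 + (-2*P)/4 = 2 - P/2)
V(j, z) = -8
a(v, J) = 2 - 3*J/2 (a(v, J) = (2 - J/2) - J = 2 - 3*J/2)
u(f) = (5 + f)/(-8 + f) (u(f) = (f + (2 - 3/2*(-2)))/(f - 8) = (f + (2 + 3))/(-8 + f) = (f + 5)/(-8 + f) = (5 + f)/(-8 + f))
(-473 + u(13))² = (-473 + (5 + 13)/(-8 + 13))² = (-473 + 18/5)² = (-2347/5)² = 5508409/25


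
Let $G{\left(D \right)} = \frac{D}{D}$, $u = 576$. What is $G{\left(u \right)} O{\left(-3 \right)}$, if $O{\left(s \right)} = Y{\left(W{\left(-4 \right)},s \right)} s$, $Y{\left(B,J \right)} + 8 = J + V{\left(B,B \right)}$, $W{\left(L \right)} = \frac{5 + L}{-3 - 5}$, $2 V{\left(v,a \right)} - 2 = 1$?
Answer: $\frac{57}{2} \approx 28.5$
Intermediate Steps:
$V{\left(v,a \right)} = \frac{3}{2}$ ($V{\left(v,a \right)} = 1 + \frac{1}{2} \cdot 1 = 1 + \frac{1}{2} = \frac{3}{2}$)
$W{\left(L \right)} = - \frac{5}{8} - \frac{L}{8}$ ($W{\left(L \right)} = \frac{5 + L}{-8} = \left(5 + L\right) \left(- \frac{1}{8}\right) = - \frac{5}{8} - \frac{L}{8}$)
$Y{\left(B,J \right)} = - \frac{13}{2} + J$ ($Y{\left(B,J \right)} = -8 + \left(J + \frac{3}{2}\right) = -8 + \left(\frac{3}{2} + J\right) = - \frac{13}{2} + J$)
$O{\left(s \right)} = s \left(- \frac{13}{2} + s\right)$ ($O{\left(s \right)} = \left(- \frac{13}{2} + s\right) s = s \left(- \frac{13}{2} + s\right)$)
$G{\left(D \right)} = 1$
$G{\left(u \right)} O{\left(-3 \right)} = 1 \cdot \frac{1}{2} \left(-3\right) \left(-13 + 2 \left(-3\right)\right) = 1 \cdot \frac{1}{2} \left(-3\right) \left(-13 - 6\right) = 1 \cdot \frac{1}{2} \left(-3\right) \left(-19\right) = 1 \cdot \frac{57}{2} = \frac{57}{2}$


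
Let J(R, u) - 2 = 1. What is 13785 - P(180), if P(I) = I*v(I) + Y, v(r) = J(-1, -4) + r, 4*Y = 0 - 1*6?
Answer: -38307/2 ≈ -19154.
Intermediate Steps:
J(R, u) = 3 (J(R, u) = 2 + 1 = 3)
Y = -3/2 (Y = (0 - 1*6)/4 = (0 - 6)/4 = (1/4)*(-6) = -3/2 ≈ -1.5000)
v(r) = 3 + r
P(I) = -3/2 + I*(3 + I) (P(I) = I*(3 + I) - 3/2 = -3/2 + I*(3 + I))
13785 - P(180) = 13785 - (-3/2 + 180*(3 + 180)) = 13785 - (-3/2 + 180*183) = 13785 - (-3/2 + 32940) = 13785 - 1*65877/2 = 13785 - 65877/2 = -38307/2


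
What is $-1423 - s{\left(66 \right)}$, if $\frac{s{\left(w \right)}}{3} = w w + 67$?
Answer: $-14692$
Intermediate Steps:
$s{\left(w \right)} = 201 + 3 w^{2}$ ($s{\left(w \right)} = 3 \left(w w + 67\right) = 3 \left(w^{2} + 67\right) = 3 \left(67 + w^{2}\right) = 201 + 3 w^{2}$)
$-1423 - s{\left(66 \right)} = -1423 - \left(201 + 3 \cdot 66^{2}\right) = -1423 - \left(201 + 3 \cdot 4356\right) = -1423 - \left(201 + 13068\right) = -1423 - 13269 = -14692$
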